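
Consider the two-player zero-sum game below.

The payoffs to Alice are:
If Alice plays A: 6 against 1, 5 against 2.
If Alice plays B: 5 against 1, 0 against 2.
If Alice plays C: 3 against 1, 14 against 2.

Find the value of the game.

23/4

Row B is strictly dominated by row A, so Alice never plays it.
The remaining 2×2 game on (A, C) × (1, 2) has no saddle point. Let Alice play A with probability p; indifference gives 6p + 3(1−p) = 5p + 14(1−p), so p = 11/12.
Similarly Bob's optimal q on 1 is 3/4, and the value is 6·(3/4) + (5)·(1/4) = 23/4.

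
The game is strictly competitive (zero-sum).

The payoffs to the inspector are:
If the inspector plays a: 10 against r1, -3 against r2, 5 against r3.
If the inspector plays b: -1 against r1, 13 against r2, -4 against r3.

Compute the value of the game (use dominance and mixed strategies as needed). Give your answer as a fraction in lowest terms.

53/25

Column r1 is strictly dominated by r3 for the inspectee (it gives the inspector more in every row).
The remaining 2×2 game on (a, b) × (r2, r3) has no saddle point. Let the inspector play a with probability p; indifference gives −3p + 13(1−p) = 5p − 4(1−p), so p = 17/25.
Similarly the inspectee's optimal q on r2 is 9/25, and the value is -3·(9/25) + (5)·(16/25) = 53/25.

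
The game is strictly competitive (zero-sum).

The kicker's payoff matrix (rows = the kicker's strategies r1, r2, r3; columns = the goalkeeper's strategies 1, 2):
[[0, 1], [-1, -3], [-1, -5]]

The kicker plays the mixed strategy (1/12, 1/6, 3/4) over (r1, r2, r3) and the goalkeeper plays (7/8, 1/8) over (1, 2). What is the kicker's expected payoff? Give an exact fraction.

-127/96

Against (7/8, 1/8), each row's expected payoff is r1: 1/8; r2: -5/4; r3: -3/2.
Taking the (1/12, 1/6, 3/4)-weighted average: (1/12)·(1/8) + (1/6)·(-5/4) + (3/4)·(-3/2) = -127/96.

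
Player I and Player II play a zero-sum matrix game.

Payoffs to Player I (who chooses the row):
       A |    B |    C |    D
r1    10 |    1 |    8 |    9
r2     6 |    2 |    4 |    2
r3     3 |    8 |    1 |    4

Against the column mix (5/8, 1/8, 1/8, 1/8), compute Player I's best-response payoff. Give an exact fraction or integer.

17/2

r1: (10)·(5/8) + (1)·(1/8) + (8)·(1/8) + (9)·(1/8) = 17/2.
r2: (6)·(5/8) + (2)·(1/8) + (4)·(1/8) + (2)·(1/8) = 19/4.
r3: (3)·(5/8) + (8)·(1/8) + (1)·(1/8) + (4)·(1/8) = 7/2.
The best pure response is r1 with expected payoff 17/2.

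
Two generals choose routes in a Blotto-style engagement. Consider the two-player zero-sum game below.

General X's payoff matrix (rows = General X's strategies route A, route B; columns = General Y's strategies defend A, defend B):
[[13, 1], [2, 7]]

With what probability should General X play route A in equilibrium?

5/17

Row minima are 1 and 2, so General X's maximin is 2; column maxima are 13 and 7, so General Y's minimax is 7. These differ, so the equilibrium is in mixed strategies.
Let General X play route A with probability p. General Y is indifferent when 13p + 2(1−p) = p + 7(1−p), giving p = 5/17.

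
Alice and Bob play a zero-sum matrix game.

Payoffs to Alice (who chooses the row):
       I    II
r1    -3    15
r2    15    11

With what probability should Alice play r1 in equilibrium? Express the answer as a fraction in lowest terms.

Row minima are -3 and 11, so Alice's maximin is 11; column maxima are 15 and 15, so Bob's minimax is 15. These differ, so the equilibrium is in mixed strategies.
Let Alice play r1 with probability p. Bob is indifferent when −3p + 15(1−p) = 15p + 11(1−p), giving p = 2/11.

2/11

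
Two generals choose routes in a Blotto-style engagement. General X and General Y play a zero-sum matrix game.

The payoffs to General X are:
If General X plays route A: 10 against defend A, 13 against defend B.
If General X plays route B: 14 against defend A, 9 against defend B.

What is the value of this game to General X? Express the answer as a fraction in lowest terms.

23/2

Row minima are 10 and 9, so General X's maximin is 10; column maxima are 14 and 13, so General Y's minimax is 13. These differ, so the equilibrium is in mixed strategies.
Let General X play route A with probability p. General Y is indifferent when 10p + 14(1−p) = 13p + 9(1−p), giving p = 5/8.
Let General Y play defend A with probability q. General X is indifferent when 10q + 13(1−q) = 14q + 9(1−q), giving q = 1/2.
The value is 10·(1/2) + (13)·(1/2) = 23/2.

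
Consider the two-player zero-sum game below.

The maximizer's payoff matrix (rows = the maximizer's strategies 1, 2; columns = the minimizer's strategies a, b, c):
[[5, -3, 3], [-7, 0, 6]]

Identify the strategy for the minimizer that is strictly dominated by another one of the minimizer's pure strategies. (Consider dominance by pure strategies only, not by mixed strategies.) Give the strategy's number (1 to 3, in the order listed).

3

The minimizer prefers columns that give the maximizer less. Compare c with b: -3 < 3, 0 < 6.
So b strictly dominates c for the minimizer; c is strictly dominated.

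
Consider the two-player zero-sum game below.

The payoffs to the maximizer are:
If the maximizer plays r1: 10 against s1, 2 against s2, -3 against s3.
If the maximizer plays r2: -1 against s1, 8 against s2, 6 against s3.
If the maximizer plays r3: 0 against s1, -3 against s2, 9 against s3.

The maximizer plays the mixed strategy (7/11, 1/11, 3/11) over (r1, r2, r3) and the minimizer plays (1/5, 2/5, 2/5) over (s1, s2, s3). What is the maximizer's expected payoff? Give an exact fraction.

Against (1/5, 2/5, 2/5), each row's expected payoff is r1: 8/5; r2: 27/5; r3: 12/5.
Taking the (7/11, 1/11, 3/11)-weighted average: (7/11)·(8/5) + (1/11)·(27/5) + (3/11)·(12/5) = 119/55.

119/55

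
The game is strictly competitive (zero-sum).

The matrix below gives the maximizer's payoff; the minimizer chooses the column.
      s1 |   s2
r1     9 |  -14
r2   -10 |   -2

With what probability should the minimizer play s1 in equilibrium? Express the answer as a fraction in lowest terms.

Row minima are -14 and -10, so the maximizer's maximin is -10; column maxima are 9 and -2, so the minimizer's minimax is -2. These differ, so the equilibrium is in mixed strategies.
Let the minimizer play s1 with probability q. The maximizer is indifferent when 9q − 14(1−q) = −10q − 2(1−q), giving q = 12/31.

12/31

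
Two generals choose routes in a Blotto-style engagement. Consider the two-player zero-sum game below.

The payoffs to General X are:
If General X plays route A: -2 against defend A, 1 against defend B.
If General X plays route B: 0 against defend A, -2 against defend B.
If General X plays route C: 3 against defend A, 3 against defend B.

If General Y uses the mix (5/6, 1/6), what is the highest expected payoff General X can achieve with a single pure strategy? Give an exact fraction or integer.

3

route A: (-2)·(5/6) + (1)·(1/6) = -3/2.
route B: (0)·(5/6) + (-2)·(1/6) = -1/3.
route C: (3)·(5/6) + (3)·(1/6) = 3.
The best pure response is route C with expected payoff 3.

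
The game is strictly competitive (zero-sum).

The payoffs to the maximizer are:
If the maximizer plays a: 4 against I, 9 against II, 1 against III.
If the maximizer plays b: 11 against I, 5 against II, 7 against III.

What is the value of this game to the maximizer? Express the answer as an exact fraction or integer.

29/5

Column I is strictly dominated by III for the minimizer (it gives the maximizer more in every row).
The remaining 2×2 game on (a, b) × (II, III) has no saddle point. Let the maximizer play a with probability p; indifference gives 9p + 5(1−p) = p + 7(1−p), so p = 1/5.
Similarly the minimizer's optimal q on II is 3/5, and the value is 9·(3/5) + (1)·(2/5) = 29/5.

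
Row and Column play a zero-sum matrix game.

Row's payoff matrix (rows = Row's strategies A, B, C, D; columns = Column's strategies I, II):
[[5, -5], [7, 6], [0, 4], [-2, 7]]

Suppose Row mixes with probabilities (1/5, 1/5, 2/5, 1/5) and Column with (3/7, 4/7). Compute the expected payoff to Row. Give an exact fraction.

Against (3/7, 4/7), each row's expected payoff is A: -5/7; B: 45/7; C: 16/7; D: 22/7.
Taking the (1/5, 1/5, 2/5, 1/5)-weighted average: (1/5)·(-5/7) + (1/5)·(45/7) + (2/5)·(16/7) + (1/5)·(22/7) = 94/35.

94/35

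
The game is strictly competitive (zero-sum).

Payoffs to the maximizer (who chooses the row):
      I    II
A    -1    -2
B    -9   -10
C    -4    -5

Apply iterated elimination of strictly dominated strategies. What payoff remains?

Row B is strictly dominated by row A (-1>-9, -2>-10); eliminate B.
Column I is strictly dominated by II for the minimizer (-2<-1, -5<-4); eliminate I.
Row C is strictly dominated by row A (-2>-5); eliminate C.
Only (A, II) remains, with payoff -2.

-2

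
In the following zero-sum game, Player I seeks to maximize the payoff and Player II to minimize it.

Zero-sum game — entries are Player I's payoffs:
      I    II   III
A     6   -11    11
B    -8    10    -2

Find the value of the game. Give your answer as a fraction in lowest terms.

Column III is strictly dominated by I for Player II (it gives Player I more in every row).
The remaining 2×2 game on (A, B) × (I, II) has no saddle point. Let Player I play A with probability p; indifference gives 6p − 8(1−p) = −11p + 10(1−p), so p = 18/35.
Similarly Player II's optimal q on I is 3/5, and the value is 6·(3/5) + (-11)·(2/5) = -4/5.

-4/5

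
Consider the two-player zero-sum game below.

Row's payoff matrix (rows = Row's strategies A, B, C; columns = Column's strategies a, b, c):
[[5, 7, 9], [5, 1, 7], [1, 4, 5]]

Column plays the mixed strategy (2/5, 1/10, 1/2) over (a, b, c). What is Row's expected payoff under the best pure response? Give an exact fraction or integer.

36/5

A: (5)·(2/5) + (7)·(1/10) + (9)·(1/2) = 36/5.
B: (5)·(2/5) + (1)·(1/10) + (7)·(1/2) = 28/5.
C: (1)·(2/5) + (4)·(1/10) + (5)·(1/2) = 33/10.
The best pure response is A with expected payoff 36/5.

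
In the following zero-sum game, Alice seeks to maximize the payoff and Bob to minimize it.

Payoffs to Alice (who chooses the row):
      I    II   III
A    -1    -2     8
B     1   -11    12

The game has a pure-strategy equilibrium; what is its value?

Row minima: -2, -11 → Alice's maximin is -2.
Column maxima: 1, -2, 12 → Bob's minimax is -2.
They coincide at (A, II), so the value is -2.

-2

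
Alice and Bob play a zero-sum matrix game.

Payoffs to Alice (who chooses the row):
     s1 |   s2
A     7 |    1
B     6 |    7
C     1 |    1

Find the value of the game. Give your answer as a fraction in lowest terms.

43/7

Row C is strictly dominated by row B, so Alice never plays it.
The remaining 2×2 game on (A, B) × (s1, s2) has no saddle point. Let Alice play A with probability p; indifference gives 7p + 6(1−p) = p + 7(1−p), so p = 1/7.
Similarly Bob's optimal q on s1 is 6/7, and the value is 7·(6/7) + (1)·(1/7) = 43/7.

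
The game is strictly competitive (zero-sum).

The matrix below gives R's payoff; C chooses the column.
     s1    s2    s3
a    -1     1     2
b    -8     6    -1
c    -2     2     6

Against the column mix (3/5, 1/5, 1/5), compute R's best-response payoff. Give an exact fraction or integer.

2/5

a: (-1)·(3/5) + (1)·(1/5) + (2)·(1/5) = 0.
b: (-8)·(3/5) + (6)·(1/5) + (-1)·(1/5) = -19/5.
c: (-2)·(3/5) + (2)·(1/5) + (6)·(1/5) = 2/5.
The best pure response is c with expected payoff 2/5.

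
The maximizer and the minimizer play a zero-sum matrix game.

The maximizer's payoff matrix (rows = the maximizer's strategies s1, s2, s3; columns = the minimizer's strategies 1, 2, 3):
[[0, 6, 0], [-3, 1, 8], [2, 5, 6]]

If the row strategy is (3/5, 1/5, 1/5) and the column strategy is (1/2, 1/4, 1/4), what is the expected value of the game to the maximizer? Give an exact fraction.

Against (1/2, 1/4, 1/4), each row's expected payoff is s1: 3/2; s2: 3/4; s3: 15/4.
Taking the (3/5, 1/5, 1/5)-weighted average: (3/5)·(3/2) + (1/5)·(3/4) + (1/5)·(15/4) = 9/5.

9/5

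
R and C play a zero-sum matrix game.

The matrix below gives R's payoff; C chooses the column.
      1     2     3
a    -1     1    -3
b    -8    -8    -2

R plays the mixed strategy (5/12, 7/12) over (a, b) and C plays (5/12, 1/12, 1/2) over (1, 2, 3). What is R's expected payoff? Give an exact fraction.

-265/72

Against (5/12, 1/12, 1/2), each row's expected payoff is a: -11/6; b: -5.
Taking the (5/12, 7/12)-weighted average: (5/12)·(-11/6) + (7/12)·(-5) = -265/72.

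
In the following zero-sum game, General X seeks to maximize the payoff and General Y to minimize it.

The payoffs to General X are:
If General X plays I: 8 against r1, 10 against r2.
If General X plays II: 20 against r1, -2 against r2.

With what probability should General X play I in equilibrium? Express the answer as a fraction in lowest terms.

11/12

Row minima are 8 and -2, so General X's maximin is 8; column maxima are 20 and 10, so General Y's minimax is 10. These differ, so the equilibrium is in mixed strategies.
Let General X play I with probability p. General Y is indifferent when 8p + 20(1−p) = 10p − 2(1−p), giving p = 11/12.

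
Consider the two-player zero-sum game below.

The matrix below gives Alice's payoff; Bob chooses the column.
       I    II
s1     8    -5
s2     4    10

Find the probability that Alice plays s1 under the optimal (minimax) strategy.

Row minima are -5 and 4, so Alice's maximin is 4; column maxima are 8 and 10, so Bob's minimax is 8. These differ, so the equilibrium is in mixed strategies.
Let Alice play s1 with probability p. Bob is indifferent when 8p + 4(1−p) = −5p + 10(1−p), giving p = 6/19.

6/19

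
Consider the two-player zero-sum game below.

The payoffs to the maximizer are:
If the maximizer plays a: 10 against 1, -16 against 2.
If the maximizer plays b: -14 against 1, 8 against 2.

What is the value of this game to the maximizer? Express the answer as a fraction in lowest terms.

Row minima are -16 and -14, so the maximizer's maximin is -14; column maxima are 10 and 8, so the minimizer's minimax is 8. These differ, so the equilibrium is in mixed strategies.
Let the maximizer play a with probability p. The minimizer is indifferent when 10p − 14(1−p) = −16p + 8(1−p), giving p = 11/24.
Let the minimizer play 1 with probability q. The maximizer is indifferent when 10q − 16(1−q) = −14q + 8(1−q), giving q = 1/2.
The value is 10·(1/2) + (-16)·(1/2) = -3.

-3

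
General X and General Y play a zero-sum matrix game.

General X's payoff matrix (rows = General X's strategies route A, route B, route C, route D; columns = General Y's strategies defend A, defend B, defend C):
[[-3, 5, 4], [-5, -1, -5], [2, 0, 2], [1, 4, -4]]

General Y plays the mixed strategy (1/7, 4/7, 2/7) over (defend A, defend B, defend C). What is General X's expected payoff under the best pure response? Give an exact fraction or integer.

25/7

route A: (-3)·(1/7) + (5)·(4/7) + (4)·(2/7) = 25/7.
route B: (-5)·(1/7) + (-1)·(4/7) + (-5)·(2/7) = -19/7.
route C: (2)·(1/7) + (0)·(4/7) + (2)·(2/7) = 6/7.
route D: (1)·(1/7) + (4)·(4/7) + (-4)·(2/7) = 9/7.
The best pure response is route A with expected payoff 25/7.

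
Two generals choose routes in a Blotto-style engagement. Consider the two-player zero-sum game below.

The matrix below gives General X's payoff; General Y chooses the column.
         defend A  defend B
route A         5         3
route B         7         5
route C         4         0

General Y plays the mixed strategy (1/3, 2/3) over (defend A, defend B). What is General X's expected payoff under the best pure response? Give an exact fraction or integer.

17/3

route A: (5)·(1/3) + (3)·(2/3) = 11/3.
route B: (7)·(1/3) + (5)·(2/3) = 17/3.
route C: (4)·(1/3) + (0)·(2/3) = 4/3.
The best pure response is route B with expected payoff 17/3.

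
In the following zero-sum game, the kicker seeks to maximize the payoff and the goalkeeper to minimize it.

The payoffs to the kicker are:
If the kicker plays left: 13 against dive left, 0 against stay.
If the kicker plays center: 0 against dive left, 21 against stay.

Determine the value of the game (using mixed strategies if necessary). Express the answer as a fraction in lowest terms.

Row minima are 0 and 0, so the kicker's maximin is 0; column maxima are 13 and 21, so the goalkeeper's minimax is 13. These differ, so the equilibrium is in mixed strategies.
Let the kicker play left with probability p. The goalkeeper is indifferent when 13p = 21(1−p), giving p = 21/34.
Let the goalkeeper play dive left with probability q. The kicker is indifferent when 13q = 21(1−q), giving q = 21/34.
The value is 13·(21/34) + (0)·(13/34) = 273/34.

273/34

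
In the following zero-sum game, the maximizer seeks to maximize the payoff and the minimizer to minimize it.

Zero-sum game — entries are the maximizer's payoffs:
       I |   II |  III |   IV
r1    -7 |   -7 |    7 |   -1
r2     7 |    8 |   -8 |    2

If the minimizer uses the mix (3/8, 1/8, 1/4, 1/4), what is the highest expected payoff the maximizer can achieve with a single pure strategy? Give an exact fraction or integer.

17/8

r1: (-7)·(3/8) + (-7)·(1/8) + (7)·(1/4) + (-1)·(1/4) = -2.
r2: (7)·(3/8) + (8)·(1/8) + (-8)·(1/4) + (2)·(1/4) = 17/8.
The best pure response is r2 with expected payoff 17/8.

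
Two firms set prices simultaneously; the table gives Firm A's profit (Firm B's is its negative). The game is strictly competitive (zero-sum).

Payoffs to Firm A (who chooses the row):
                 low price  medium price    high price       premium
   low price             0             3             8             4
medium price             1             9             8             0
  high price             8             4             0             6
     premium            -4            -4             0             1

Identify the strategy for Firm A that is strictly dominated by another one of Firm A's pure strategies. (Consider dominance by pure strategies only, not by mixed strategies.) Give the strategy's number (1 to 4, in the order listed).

4

Compare premium with low price: 0 > -4, 3 > -4, 8 > 0, 4 > 1.
So low price strictly dominates premium for Firm A; premium is strictly dominated.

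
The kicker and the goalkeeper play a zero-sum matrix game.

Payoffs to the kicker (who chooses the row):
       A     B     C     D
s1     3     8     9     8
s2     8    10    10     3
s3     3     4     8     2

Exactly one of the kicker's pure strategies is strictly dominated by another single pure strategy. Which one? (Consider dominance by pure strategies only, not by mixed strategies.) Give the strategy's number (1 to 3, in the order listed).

Compare s3 with s2: 8 > 3, 10 > 4, 10 > 8, 3 > 2.
So s2 strictly dominates s3 for the kicker; s3 is strictly dominated.

3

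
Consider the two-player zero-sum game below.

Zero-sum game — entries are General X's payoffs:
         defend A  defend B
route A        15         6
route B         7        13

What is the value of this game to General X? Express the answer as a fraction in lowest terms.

Row minima are 6 and 7, so General X's maximin is 7; column maxima are 15 and 13, so General Y's minimax is 13. These differ, so the equilibrium is in mixed strategies.
Let General X play route A with probability p. General Y is indifferent when 15p + 7(1−p) = 6p + 13(1−p), giving p = 2/5.
Let General Y play defend A with probability q. General X is indifferent when 15q + 6(1−q) = 7q + 13(1−q), giving q = 7/15.
The value is 15·(7/15) + (6)·(8/15) = 51/5.

51/5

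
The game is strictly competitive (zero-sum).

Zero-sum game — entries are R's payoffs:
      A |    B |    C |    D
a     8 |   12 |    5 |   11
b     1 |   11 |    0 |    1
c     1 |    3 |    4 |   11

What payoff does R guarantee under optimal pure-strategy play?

5

Row minima: 5, 0, 1 → R's maximin is 5.
Column maxima: 8, 12, 5, 11 → C's minimax is 5.
They coincide at (a, C), so the value is 5.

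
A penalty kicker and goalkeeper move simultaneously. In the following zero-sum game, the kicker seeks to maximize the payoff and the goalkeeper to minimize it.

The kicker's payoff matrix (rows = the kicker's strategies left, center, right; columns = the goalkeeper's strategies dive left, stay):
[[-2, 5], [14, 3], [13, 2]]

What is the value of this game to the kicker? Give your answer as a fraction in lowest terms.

38/9

Row right is strictly dominated by row center, so the kicker never plays it.
The remaining 2×2 game on (left, center) × (dive left, stay) has no saddle point. Let the kicker play left with probability p; indifference gives −2p + 14(1−p) = 5p + 3(1−p), so p = 11/18.
Similarly the goalkeeper's optimal q on dive left is 1/9, and the value is -2·(1/9) + (5)·(8/9) = 38/9.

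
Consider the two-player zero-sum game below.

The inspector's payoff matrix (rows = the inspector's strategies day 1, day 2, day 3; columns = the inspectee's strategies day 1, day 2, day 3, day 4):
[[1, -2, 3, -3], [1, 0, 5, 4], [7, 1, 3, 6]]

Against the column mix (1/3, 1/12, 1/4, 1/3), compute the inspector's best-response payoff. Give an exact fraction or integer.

31/6

day 1: (1)·(1/3) + (-2)·(1/12) + (3)·(1/4) + (-3)·(1/3) = -1/12.
day 2: (1)·(1/3) + (0)·(1/12) + (5)·(1/4) + (4)·(1/3) = 35/12.
day 3: (7)·(1/3) + (1)·(1/12) + (3)·(1/4) + (6)·(1/3) = 31/6.
The best pure response is day 3 with expected payoff 31/6.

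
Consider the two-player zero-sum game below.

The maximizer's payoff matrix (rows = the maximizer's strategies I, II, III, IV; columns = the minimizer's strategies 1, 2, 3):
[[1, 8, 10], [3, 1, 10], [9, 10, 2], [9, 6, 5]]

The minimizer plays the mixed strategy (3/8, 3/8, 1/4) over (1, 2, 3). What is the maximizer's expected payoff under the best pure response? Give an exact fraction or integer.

61/8

I: (1)·(3/8) + (8)·(3/8) + (10)·(1/4) = 47/8.
II: (3)·(3/8) + (1)·(3/8) + (10)·(1/4) = 4.
III: (9)·(3/8) + (10)·(3/8) + (2)·(1/4) = 61/8.
IV: (9)·(3/8) + (6)·(3/8) + (5)·(1/4) = 55/8.
The best pure response is III with expected payoff 61/8.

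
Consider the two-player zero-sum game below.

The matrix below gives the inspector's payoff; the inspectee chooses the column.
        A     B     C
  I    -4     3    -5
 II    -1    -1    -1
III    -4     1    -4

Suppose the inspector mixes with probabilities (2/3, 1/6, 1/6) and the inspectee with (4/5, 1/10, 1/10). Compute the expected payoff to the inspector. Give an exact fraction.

Against (4/5, 1/10, 1/10), each row's expected payoff is I: -17/5; II: -1; III: -7/2.
Taking the (2/3, 1/6, 1/6)-weighted average: (2/3)·(-17/5) + (1/6)·(-1) + (1/6)·(-7/2) = -181/60.

-181/60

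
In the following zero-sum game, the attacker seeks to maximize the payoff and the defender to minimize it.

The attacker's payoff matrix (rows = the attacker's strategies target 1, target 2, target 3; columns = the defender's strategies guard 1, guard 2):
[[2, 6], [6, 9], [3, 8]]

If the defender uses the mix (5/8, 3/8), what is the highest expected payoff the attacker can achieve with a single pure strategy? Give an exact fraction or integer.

57/8

target 1: (2)·(5/8) + (6)·(3/8) = 7/2.
target 2: (6)·(5/8) + (9)·(3/8) = 57/8.
target 3: (3)·(5/8) + (8)·(3/8) = 39/8.
The best pure response is target 2 with expected payoff 57/8.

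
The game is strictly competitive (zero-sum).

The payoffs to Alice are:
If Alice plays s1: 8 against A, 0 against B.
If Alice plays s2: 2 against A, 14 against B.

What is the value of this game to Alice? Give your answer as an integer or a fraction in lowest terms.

28/5

Row minima are 0 and 2, so Alice's maximin is 2; column maxima are 8 and 14, so Bob's minimax is 8. These differ, so the equilibrium is in mixed strategies.
Let Alice play s1 with probability p. Bob is indifferent when 8p + 2(1−p) = 14(1−p), giving p = 3/5.
Let Bob play A with probability q. Alice is indifferent when 8q = 2q + 14(1−q), giving q = 7/10.
The value is 8·(7/10) + (0)·(3/10) = 28/5.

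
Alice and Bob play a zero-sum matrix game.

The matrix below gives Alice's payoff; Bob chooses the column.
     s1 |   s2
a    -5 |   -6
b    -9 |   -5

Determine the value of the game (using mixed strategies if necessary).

-29/5

Row minima are -6 and -9, so Alice's maximin is -6; column maxima are -5 and -5, so Bob's minimax is -5. These differ, so the equilibrium is in mixed strategies.
Let Alice play a with probability p. Bob is indifferent when −5p − 9(1−p) = −6p − 5(1−p), giving p = 4/5.
Let Bob play s1 with probability q. Alice is indifferent when −5q − 6(1−q) = −9q − 5(1−q), giving q = 1/5.
The value is -5·(1/5) + (-6)·(4/5) = -29/5.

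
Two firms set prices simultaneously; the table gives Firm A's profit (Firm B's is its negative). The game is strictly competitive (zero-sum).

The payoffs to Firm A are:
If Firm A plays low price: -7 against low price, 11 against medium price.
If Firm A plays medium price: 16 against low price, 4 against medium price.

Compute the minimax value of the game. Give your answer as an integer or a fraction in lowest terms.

Row minima are -7 and 4, so Firm A's maximin is 4; column maxima are 16 and 11, so Firm B's minimax is 11. These differ, so the equilibrium is in mixed strategies.
Let Firm A play low price with probability p. Firm B is indifferent when −7p + 16(1−p) = 11p + 4(1−p), giving p = 2/5.
Let Firm B play low price with probability q. Firm A is indifferent when −7q + 11(1−q) = 16q + 4(1−q), giving q = 7/30.
The value is -7·(7/30) + (11)·(23/30) = 34/5.

34/5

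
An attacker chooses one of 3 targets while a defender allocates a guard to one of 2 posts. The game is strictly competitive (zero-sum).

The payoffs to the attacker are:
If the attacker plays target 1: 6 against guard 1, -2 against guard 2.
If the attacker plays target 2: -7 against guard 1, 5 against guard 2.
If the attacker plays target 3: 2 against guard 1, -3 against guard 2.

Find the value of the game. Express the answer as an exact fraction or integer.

4/5

Row target 3 is strictly dominated by row target 1, so the attacker never plays it.
The remaining 2×2 game on (target 1, target 2) × (guard 1, guard 2) has no saddle point. Let the attacker play target 1 with probability p; indifference gives 6p − 7(1−p) = −2p + 5(1−p), so p = 3/5.
Similarly the defender's optimal q on guard 1 is 7/20, and the value is 6·(7/20) + (-2)·(13/20) = 4/5.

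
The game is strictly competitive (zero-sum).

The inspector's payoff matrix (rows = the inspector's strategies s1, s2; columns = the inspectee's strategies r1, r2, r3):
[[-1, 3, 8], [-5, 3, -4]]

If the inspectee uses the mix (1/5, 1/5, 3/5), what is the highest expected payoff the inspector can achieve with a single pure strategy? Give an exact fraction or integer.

s1: (-1)·(1/5) + (3)·(1/5) + (8)·(3/5) = 26/5.
s2: (-5)·(1/5) + (3)·(1/5) + (-4)·(3/5) = -14/5.
The best pure response is s1 with expected payoff 26/5.

26/5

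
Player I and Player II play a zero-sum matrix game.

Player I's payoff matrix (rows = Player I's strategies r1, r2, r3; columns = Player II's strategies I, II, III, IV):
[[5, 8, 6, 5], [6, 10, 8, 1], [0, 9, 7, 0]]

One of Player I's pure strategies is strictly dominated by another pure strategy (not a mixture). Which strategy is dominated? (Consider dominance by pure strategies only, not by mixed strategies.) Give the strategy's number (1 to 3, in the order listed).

Compare r3 with r2: 6 > 0, 10 > 9, 8 > 7, 1 > 0.
So r2 strictly dominates r3 for Player I; r3 is strictly dominated.

3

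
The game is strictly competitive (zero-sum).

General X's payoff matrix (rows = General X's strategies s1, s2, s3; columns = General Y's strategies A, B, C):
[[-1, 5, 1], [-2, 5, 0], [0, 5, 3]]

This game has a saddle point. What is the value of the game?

Row minima: -1, -2, 0 → General X's maximin is 0.
Column maxima: 0, 5, 3 → General Y's minimax is 0.
They coincide at (s3, A), so the value is 0.

0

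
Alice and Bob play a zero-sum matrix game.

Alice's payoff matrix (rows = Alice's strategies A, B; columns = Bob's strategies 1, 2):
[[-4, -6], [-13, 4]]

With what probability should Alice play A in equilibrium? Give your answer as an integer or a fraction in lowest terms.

Row minima are -6 and -13, so Alice's maximin is -6; column maxima are -4 and 4, so Bob's minimax is -4. These differ, so the equilibrium is in mixed strategies.
Let Alice play A with probability p. Bob is indifferent when −4p − 13(1−p) = −6p + 4(1−p), giving p = 17/19.

17/19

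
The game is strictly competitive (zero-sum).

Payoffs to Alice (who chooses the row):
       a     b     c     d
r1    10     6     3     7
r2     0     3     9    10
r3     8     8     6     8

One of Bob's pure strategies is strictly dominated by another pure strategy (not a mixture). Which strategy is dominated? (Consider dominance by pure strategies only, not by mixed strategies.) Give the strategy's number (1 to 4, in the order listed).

4

Bob prefers columns that give Alice less. Compare d with c: 3 < 7, 9 < 10, 6 < 8.
So c strictly dominates d for Bob; d is strictly dominated.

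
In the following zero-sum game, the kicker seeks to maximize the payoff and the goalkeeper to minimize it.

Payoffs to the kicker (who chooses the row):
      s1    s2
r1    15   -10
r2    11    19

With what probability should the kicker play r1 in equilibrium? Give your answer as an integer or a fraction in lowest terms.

8/33

Row minima are -10 and 11, so the kicker's maximin is 11; column maxima are 15 and 19, so the goalkeeper's minimax is 15. These differ, so the equilibrium is in mixed strategies.
Let the kicker play r1 with probability p. The goalkeeper is indifferent when 15p + 11(1−p) = −10p + 19(1−p), giving p = 8/33.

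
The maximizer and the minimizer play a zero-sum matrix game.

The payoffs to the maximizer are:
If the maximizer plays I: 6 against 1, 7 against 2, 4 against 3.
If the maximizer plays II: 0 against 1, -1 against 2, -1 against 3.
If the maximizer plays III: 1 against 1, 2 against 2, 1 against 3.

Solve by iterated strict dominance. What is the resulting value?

4

Row III is strictly dominated by row I (6>1, 7>2, 4>1); eliminate III.
Column 1 is strictly dominated by 3 for the minimizer (4<6, -1<0); eliminate 1.
Row II is strictly dominated by row I (7>-1, 4>-1); eliminate II.
Column 2 is strictly dominated by 3 for the minimizer (4<7); eliminate 2.
Only (I, 3) remains, with payoff 4.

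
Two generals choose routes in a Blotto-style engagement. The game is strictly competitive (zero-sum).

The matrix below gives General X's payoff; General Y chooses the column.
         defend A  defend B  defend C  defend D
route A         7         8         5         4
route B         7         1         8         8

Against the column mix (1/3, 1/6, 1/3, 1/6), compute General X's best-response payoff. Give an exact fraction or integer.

route A: (7)·(1/3) + (8)·(1/6) + (5)·(1/3) + (4)·(1/6) = 6.
route B: (7)·(1/3) + (1)·(1/6) + (8)·(1/3) + (8)·(1/6) = 13/2.
The best pure response is route B with expected payoff 13/2.

13/2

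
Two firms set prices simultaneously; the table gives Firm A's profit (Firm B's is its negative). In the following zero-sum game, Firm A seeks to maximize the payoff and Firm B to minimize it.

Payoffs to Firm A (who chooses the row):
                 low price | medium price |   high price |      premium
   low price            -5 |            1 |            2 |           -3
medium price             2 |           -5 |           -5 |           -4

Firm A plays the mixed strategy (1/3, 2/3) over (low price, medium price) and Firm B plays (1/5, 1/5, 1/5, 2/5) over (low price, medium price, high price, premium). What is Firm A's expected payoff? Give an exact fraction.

Against (1/5, 1/5, 1/5, 2/5), each row's expected payoff is low price: -8/5; medium price: -16/5.
Taking the (1/3, 2/3)-weighted average: (1/3)·(-8/5) + (2/3)·(-16/5) = -8/3.

-8/3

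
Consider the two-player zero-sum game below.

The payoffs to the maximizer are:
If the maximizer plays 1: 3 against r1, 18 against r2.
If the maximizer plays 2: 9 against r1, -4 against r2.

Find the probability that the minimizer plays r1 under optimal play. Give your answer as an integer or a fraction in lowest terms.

11/14

Row minima are 3 and -4, so the maximizer's maximin is 3; column maxima are 9 and 18, so the minimizer's minimax is 9. These differ, so the equilibrium is in mixed strategies.
Let the minimizer play r1 with probability q. The maximizer is indifferent when 3q + 18(1−q) = 9q − 4(1−q), giving q = 11/14.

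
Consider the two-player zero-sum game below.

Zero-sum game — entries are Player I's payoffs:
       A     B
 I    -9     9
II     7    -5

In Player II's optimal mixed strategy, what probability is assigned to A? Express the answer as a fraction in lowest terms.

Row minima are -9 and -5, so Player I's maximin is -5; column maxima are 7 and 9, so Player II's minimax is 7. These differ, so the equilibrium is in mixed strategies.
Let Player II play A with probability q. Player I is indifferent when −9q + 9(1−q) = 7q − 5(1−q), giving q = 7/15.

7/15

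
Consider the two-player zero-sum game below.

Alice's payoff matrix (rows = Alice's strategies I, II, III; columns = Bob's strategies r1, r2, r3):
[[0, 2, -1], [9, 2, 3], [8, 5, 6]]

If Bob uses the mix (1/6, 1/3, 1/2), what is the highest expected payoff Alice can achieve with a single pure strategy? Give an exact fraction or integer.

6

I: (0)·(1/6) + (2)·(1/3) + (-1)·(1/2) = 1/6.
II: (9)·(1/6) + (2)·(1/3) + (3)·(1/2) = 11/3.
III: (8)·(1/6) + (5)·(1/3) + (6)·(1/2) = 6.
The best pure response is III with expected payoff 6.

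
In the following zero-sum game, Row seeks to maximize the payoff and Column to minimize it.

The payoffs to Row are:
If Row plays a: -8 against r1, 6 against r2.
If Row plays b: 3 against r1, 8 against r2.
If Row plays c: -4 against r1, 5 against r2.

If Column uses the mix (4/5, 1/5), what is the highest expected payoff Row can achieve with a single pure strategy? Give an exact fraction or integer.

a: (-8)·(4/5) + (6)·(1/5) = -26/5.
b: (3)·(4/5) + (8)·(1/5) = 4.
c: (-4)·(4/5) + (5)·(1/5) = -11/5.
The best pure response is b with expected payoff 4.

4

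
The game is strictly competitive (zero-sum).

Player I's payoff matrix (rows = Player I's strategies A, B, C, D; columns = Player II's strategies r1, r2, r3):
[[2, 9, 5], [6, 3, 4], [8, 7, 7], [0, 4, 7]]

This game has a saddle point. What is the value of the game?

7

Row minima: 2, 3, 7, 0 → Player I's maximin is 7.
Column maxima: 8, 9, 7 → Player II's minimax is 7.
They coincide at (C, r3), so the value is 7.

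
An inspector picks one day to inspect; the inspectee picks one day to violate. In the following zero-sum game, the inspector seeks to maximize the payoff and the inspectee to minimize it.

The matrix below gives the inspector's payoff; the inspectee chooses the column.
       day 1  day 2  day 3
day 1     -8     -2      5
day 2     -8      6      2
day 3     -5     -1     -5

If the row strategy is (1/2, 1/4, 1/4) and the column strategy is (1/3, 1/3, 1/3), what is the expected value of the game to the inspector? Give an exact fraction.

-7/4

Against (1/3, 1/3, 1/3), each row's expected payoff is day 1: -5/3; day 2: 0; day 3: -11/3.
Taking the (1/2, 1/4, 1/4)-weighted average: (1/2)·(-5/3) + (1/4)·(0) + (1/4)·(-11/3) = -7/4.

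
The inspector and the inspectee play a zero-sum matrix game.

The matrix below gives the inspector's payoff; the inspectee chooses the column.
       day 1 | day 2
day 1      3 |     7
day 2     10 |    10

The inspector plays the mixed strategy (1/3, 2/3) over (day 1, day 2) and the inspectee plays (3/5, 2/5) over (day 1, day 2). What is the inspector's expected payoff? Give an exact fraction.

Against (3/5, 2/5), each row's expected payoff is day 1: 23/5; day 2: 10.
Taking the (1/3, 2/3)-weighted average: (1/3)·(23/5) + (2/3)·(10) = 41/5.

41/5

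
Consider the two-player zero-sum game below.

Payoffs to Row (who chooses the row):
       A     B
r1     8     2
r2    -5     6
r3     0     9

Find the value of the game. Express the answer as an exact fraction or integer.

24/5

Row r2 is strictly dominated by row r3, so Row never plays it.
The remaining 2×2 game on (r1, r3) × (A, B) has no saddle point. Let Row play r1 with probability p; indifference gives 8p = 2p + 9(1−p), so p = 3/5.
Similarly Column's optimal q on A is 7/15, and the value is 8·(7/15) + (2)·(8/15) = 24/5.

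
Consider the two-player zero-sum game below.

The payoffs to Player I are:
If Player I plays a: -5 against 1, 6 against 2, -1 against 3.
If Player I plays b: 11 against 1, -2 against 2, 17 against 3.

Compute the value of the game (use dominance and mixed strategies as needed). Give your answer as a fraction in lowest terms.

7/3

Column 3 is strictly dominated by 1 for Player II (it gives Player I more in every row).
The remaining 2×2 game on (a, b) × (1, 2) has no saddle point. Let Player I play a with probability p; indifference gives −5p + 11(1−p) = 6p − 2(1−p), so p = 13/24.
Similarly Player II's optimal q on 1 is 1/3, and the value is -5·(1/3) + (6)·(2/3) = 7/3.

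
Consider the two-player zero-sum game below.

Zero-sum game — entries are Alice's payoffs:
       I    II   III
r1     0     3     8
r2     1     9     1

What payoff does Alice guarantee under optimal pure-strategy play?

Row minima: 0, 1 → Alice's maximin is 1.
Column maxima: 1, 9, 8 → Bob's minimax is 1.
They coincide at (r2, I), so the value is 1.

1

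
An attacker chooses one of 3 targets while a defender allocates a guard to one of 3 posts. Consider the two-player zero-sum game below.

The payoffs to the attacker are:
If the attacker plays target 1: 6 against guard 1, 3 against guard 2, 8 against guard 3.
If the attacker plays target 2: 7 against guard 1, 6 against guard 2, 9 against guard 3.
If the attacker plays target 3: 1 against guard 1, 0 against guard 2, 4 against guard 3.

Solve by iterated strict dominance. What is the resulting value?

6

Column guard 1 is strictly dominated by guard 2 for the defender (3<6, 6<7, 0<1); eliminate guard 1.
Row target 3 is strictly dominated by row target 1 (3>0, 8>4); eliminate target 3.
Column guard 3 is strictly dominated by guard 2 for the defender (3<8, 6<9); eliminate guard 3.
Row target 1 is strictly dominated by row target 2 (6>3); eliminate target 1.
Only (target 2, guard 2) remains, with payoff 6.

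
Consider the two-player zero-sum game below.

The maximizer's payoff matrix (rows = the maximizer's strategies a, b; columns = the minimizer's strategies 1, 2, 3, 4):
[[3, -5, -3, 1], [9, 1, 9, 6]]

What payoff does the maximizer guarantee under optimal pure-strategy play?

Row minima: -5, 1 → the maximizer's maximin is 1.
Column maxima: 9, 1, 9, 6 → the minimizer's minimax is 1.
They coincide at (b, 2), so the value is 1.

1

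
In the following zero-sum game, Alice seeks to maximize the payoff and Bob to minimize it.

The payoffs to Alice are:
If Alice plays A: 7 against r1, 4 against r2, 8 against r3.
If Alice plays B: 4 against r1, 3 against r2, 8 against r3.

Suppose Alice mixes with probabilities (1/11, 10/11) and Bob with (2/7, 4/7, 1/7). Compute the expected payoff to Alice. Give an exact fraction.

318/77

Against (2/7, 4/7, 1/7), each row's expected payoff is A: 38/7; B: 4.
Taking the (1/11, 10/11)-weighted average: (1/11)·(38/7) + (10/11)·(4) = 318/77.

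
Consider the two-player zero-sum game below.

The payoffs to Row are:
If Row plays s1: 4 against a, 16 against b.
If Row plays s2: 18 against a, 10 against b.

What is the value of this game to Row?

Row minima are 4 and 10, so Row's maximin is 10; column maxima are 18 and 16, so Column's minimax is 16. These differ, so the equilibrium is in mixed strategies.
Let Row play s1 with probability p. Column is indifferent when 4p + 18(1−p) = 16p + 10(1−p), giving p = 2/5.
Let Column play a with probability q. Row is indifferent when 4q + 16(1−q) = 18q + 10(1−q), giving q = 3/10.
The value is 4·(3/10) + (16)·(7/10) = 62/5.

62/5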